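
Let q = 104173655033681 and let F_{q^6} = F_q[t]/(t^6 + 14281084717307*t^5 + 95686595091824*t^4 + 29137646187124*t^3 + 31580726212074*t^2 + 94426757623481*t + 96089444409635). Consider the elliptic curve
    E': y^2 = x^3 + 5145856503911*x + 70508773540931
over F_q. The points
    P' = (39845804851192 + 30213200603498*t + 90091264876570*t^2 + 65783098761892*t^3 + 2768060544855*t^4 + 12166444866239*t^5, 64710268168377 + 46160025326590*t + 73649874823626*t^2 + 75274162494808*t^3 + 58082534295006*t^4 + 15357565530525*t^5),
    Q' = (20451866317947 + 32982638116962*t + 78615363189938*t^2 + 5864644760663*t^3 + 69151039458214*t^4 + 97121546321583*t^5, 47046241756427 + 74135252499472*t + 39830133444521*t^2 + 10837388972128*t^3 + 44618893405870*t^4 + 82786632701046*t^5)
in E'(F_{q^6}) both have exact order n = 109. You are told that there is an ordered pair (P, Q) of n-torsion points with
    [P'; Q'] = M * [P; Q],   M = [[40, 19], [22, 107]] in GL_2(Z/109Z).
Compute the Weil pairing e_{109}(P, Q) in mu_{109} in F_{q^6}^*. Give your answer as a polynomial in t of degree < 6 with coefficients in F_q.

Alternating bilinearity on E[109] (values in mu_{109} in F_{104173655033681^6}) gives e(P',Q') = e(P,Q)^det(M).
Hence e(P,Q) = e(P',Q')^{58} where 58 = 47^{-1} mod 109.
Double-and-add over 1101101: 7-1 doublings, 5-1 additions; each step l_{T,T}/v_{2T} or l_{T,P'}/v at Q'+S for random S.
Result: e(P',Q') = 90250155557086 + 39138296614532*t + 10196936796180*t^2 + 79706728802216*t^3 + 52236754959394*t^4 + 51611309196545*t^5.
Thus e_{109}(P,Q) = 49120712531276 + 11172051056510*t + 100785353532486*t^2 + 8011018991303*t^3 + 78275823055353*t^4 + 88191157892022*t^5.

49120712531276 + 11172051056510*t + 100785353532486*t^2 + 8011018991303*t^3 + 78275823055353*t^4 + 88191157892022*t^5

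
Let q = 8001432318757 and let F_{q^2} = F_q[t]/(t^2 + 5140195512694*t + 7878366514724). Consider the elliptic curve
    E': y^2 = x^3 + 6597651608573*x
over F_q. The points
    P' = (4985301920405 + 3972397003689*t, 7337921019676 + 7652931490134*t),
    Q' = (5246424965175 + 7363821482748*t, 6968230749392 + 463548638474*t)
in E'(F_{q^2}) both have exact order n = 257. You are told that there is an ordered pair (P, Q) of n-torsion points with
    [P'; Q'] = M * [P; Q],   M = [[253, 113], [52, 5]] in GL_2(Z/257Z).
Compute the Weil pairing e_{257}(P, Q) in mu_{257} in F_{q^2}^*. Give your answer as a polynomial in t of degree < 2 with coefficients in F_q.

Under M = [[253,113],[52,5]] in GL_2(Z/257), e_{257}(P',Q') = e_{257}(P,Q)^(253*5-113*52 mod 257).
253*5 - 113*52 = -4611; reduced mod 257: det = 15, inverse 120.
n = 257 = (100000001)_2 (9 bits, wt 2); accumulate f_{257,P'}(Q'+S)/f_{257,P'}(S) along the 8-step ladder.
So e_{257}(P',Q') = 5126355571794 + 240425129765*t.
e_{257}(P,Q) = (5126355571794 + 240425129765*t)^{120} = 2874320601375 + 3242672597491*t.

2874320601375 + 3242672597491*t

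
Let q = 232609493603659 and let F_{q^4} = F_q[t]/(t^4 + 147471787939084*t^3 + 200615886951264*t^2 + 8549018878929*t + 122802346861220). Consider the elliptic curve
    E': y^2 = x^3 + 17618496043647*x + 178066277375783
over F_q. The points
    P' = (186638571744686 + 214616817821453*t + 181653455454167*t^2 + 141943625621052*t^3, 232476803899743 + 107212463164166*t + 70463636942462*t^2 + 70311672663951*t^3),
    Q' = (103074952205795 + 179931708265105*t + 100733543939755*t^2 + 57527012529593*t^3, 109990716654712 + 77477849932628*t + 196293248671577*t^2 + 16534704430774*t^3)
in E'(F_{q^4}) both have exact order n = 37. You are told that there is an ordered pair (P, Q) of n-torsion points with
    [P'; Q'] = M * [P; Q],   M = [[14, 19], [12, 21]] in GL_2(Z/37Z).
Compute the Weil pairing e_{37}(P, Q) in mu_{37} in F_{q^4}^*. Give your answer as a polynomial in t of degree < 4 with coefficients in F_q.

e_{37} is bilinear + alternating on E[37], so e_{37}(14*P + 19*Q, 12*P + 21*Q) = e_{37}(P,Q)^(14*21-19*12).
Inverting 29 mod 37: 23. Thus e_{37}(P,Q) = e(P',Q')^{23}.
6-bit Miller (100101) on E'/F_{232609493603659} with a'=17618496043647, b'=178066277375783: accumulate tangent/chord ratios at Q'+S and P'+S'.
Miller gives e_{37}(P',Q') = 117163714811687 + 78699683776145*t + 151735892181369*t^2 + 29387044448775*t^3 in F_{232609493603659^4}.
Thus e_{37}(P,Q) = 43119800798823 + 17322817129503*t + 67012264966867*t^2 + 46672438332602*t^3.

43119800798823 + 17322817129503*t + 67012264966867*t^2 + 46672438332602*t^3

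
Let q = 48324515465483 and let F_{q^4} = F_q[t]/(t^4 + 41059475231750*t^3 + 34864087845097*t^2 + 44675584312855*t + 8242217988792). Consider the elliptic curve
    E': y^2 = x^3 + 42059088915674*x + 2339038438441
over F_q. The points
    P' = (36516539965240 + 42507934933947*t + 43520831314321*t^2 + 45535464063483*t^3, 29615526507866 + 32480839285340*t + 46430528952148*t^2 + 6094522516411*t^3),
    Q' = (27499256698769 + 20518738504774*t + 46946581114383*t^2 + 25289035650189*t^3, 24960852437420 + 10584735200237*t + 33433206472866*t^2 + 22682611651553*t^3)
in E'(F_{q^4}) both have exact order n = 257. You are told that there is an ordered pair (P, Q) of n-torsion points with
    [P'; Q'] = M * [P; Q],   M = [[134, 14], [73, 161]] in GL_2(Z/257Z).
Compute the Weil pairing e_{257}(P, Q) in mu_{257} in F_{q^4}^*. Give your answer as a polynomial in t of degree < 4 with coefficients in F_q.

Under M = [[134,14],[73,161]] in GL_2(Z/257), e_{257}(P',Q') = e_{257}(P,Q)^(134*161-14*73 mod 257).
So e_{257}(P,Q) = e_{257}(P',Q')^{32}, since 249*32 = 1 mod 257.
9-bit Miller (100000001) on E'/F_{48324515465483} with a'=42059088915674, b'=2339038438441: accumulate tangent/chord ratios at Q'+S and P'+S'.
The quotient is 2185764062660 + 19654023938305*t + 18903063489446*t^2 + 26215397136544*t^3.
(2185764062660 + 19654023938305*t + 18903063489446*t^2 + 26215397136544*t^3)^{32} mod (48324515465483,f) = 26420219523816 + 39406764606885*t + 1564347565261*t^2 + 4673131594885*t^3.

26420219523816 + 39406764606885*t + 1564347565261*t^2 + 4673131594885*t^3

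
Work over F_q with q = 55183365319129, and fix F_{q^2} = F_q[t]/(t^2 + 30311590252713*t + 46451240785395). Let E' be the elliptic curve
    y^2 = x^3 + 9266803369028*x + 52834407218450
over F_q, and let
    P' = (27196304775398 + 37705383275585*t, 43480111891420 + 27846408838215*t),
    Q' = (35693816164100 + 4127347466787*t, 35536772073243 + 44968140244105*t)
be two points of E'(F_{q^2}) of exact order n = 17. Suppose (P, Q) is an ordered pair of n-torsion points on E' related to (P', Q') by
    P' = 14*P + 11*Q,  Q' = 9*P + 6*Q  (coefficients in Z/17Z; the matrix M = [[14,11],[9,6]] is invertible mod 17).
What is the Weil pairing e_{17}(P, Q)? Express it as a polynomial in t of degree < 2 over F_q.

Since e_{17}(P,P)=e_{17}(Q,Q)=1 and e_{17}(Q,P)=e_{17}(P,Q)^{-1}, expanding e_{17}(14*P + 11*Q,9*P + 6*Q) leaves e(P,Q)^det(M).
det M = 14*6 - 11*9 = -15 = 2 (mod 17); 2^{-1} = 9 (mod 17).
Miller loop for e_{17} over F_{55183365319129^2}: bits of 17 = 10001; 4 double steps + 1 add steps, l/v at each.
The quotient is 30991898672230 + 12156312979691*t.
Hence e(P,Q) = 43950327220846 + 20318769908567*t in F_{55183365319129^2}^*.

43950327220846 + 20318769908567*t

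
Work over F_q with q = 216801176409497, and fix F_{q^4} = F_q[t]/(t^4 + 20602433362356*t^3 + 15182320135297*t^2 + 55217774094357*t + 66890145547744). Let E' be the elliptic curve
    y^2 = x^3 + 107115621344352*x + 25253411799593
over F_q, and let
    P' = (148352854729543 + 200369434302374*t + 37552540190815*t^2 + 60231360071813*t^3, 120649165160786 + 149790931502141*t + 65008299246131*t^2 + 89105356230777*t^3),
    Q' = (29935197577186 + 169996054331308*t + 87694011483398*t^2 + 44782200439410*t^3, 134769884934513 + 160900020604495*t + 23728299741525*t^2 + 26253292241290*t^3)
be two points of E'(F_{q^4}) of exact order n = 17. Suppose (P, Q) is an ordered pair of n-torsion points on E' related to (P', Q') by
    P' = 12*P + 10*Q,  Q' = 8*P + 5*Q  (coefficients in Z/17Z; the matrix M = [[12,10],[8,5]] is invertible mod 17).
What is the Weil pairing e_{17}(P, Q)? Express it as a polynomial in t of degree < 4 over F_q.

Alternating bilinearity on E[17] (values in mu_{17} in F_{216801176409497^4}) gives e(P',Q') = e(P,Q)^det(M).
det M = 12*5 - 10*8 = -20 = 14 (mod 17); 14^{-1} = 11 (mod 17).
Build f_{17,P'} and f_{17,Q'} via the 5-bit ladder of 17=10001_2; evaluate at shifted divisors; quotient in F_{216801176409497^4}.
e_{17}(P',Q') = 210449176015454 + 202899073456779*t + 182162074950595*t^2 + 111333224489744*t^3.
Thus e_{17}(P,Q) = 201412234115876 + 207173063974983*t + 151135314788810*t^2 + 126669257769498*t^3.

201412234115876 + 207173063974983*t + 151135314788810*t^2 + 126669257769498*t^3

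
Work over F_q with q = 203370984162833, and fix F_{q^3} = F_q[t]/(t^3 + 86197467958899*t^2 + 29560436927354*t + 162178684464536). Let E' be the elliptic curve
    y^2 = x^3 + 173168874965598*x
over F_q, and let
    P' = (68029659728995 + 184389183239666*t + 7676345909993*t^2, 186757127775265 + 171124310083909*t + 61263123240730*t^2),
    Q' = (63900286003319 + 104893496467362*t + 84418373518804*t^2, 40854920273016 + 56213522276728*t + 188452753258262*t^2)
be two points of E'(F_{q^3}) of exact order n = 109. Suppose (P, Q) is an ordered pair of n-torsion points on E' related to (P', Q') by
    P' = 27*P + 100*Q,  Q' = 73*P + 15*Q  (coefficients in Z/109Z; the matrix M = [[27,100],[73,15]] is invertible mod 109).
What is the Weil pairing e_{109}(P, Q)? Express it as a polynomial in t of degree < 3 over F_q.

e_{109}(aP+bQ,cP+dQ) = e_{109}(P,Q)^(ad-bc); with (a,b,c,d)=(27,100,73,15) this gives the det-109 law.
det(M) mod 109 = 81; its inverse in (Z/109)^* is 35 (check: 81*35 mod 109 = 1).
7-bit Miller (1101101) on E'/F_{203370984162833} with a'=173168874965598, b'=0: accumulate tangent/chord ratios at Q'+S and P'+S'.
f_P(D_Q)/f_Q(D_P) = 156155946093000 + 181986666373254*t + 81284028316329*t^2.
Finally e_{109}(P,Q) = 118534599209840 + 28104404522253*t + 83525933815293*t^2.

118534599209840 + 28104404522253*t + 83525933815293*t^2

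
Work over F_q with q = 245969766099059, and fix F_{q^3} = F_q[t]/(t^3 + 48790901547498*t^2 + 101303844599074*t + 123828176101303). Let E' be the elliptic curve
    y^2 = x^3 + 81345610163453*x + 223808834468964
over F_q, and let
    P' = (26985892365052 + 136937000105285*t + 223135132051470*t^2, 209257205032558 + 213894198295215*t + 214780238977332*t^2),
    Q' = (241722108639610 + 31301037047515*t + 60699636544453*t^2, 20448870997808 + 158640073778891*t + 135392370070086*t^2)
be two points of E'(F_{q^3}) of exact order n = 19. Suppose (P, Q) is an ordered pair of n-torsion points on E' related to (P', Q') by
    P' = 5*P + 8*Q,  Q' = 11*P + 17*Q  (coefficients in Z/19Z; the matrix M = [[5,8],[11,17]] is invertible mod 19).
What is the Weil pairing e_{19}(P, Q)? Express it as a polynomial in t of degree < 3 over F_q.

e_{19}(aP+bQ,cP+dQ) = e_{19}(P,Q)^(ad-bc); with (a,b,c,d)=(5,8,11,17) this gives the det-19 law.
So e_{19}(P,Q) = e_{19}(P',Q')^{6}, since 16*6 = 1 mod 19.
Build f_{19,P'} and f_{19,Q'} via the 5-bit ladder of 19=10011_2; evaluate at shifted divisors; quotient in F_{245969766099059^3}.
The quotient is 127990294418841 + 164439709401208*t + 189919490298137*t^2.
Thus e_{19}(P,Q) = 66589916426389 + 134985173244629*t + 235046193853458*t^2.

66589916426389 + 134985173244629*t + 235046193853458*t^2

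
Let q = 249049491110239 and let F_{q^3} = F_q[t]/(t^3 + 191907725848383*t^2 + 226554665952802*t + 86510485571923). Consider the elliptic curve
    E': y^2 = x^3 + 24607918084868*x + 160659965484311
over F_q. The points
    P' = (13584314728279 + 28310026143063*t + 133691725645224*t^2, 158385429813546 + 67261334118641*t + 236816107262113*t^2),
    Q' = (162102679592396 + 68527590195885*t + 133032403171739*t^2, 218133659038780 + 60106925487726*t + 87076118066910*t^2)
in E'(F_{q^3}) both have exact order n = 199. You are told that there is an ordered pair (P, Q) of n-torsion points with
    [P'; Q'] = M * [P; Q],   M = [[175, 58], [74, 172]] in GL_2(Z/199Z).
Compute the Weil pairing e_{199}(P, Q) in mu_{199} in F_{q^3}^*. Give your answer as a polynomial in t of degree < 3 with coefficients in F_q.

177416301495550 + 83523198964870*t + 248841272023630*t^2

Under M = [[175,58],[74,172]] in GL_2(Z/199), e_{199}(P',Q') = e_{199}(P,Q)^(175*172-58*74 mod 199).
Inverting 137 mod 199: 138. Thus e_{199}(P,Q) = e(P',Q')^{138}.
n = 199 = (11000111)_2 (8 bits, wt 5); accumulate f_{199,P'}(Q'+S)/f_{199,P'}(S) along the 7-step ladder.
The quotient is 97368850703825 + 29396533110902*t + 227499862205174*t^2.
Hence e(P,Q) = 177416301495550 + 83523198964870*t + 248841272023630*t^2 in F_{249049491110239^3}^*.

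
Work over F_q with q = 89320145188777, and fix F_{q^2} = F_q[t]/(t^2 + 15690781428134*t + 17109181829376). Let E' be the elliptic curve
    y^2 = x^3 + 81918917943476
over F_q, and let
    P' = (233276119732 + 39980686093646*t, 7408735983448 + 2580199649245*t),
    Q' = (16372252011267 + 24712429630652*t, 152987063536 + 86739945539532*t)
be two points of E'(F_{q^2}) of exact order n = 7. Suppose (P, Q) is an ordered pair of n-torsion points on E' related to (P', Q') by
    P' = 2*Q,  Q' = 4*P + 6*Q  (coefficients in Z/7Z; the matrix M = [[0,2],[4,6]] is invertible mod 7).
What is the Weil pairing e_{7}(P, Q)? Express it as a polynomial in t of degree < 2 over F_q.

The 7-Weil pairing on E[7] over F_{89320145188777} is alternating-bilinear: e_{7}(P',Q') = e_{7}(P,Q)^det(M).
Hence e(P,Q) = e(P',Q')^{6} where 6 = 6^{-1} mod 7.
3-bit Miller (111) on E'/F_{89320145188777} with a'=0, b'=81918917943476: accumulate tangent/chord ratios at Q'+S and P'+S'.
The quotient is 34619837343589 + 74738303796889*t.
(34619837343589 + 74738303796889*t)^{6} mod (89320145188777,f) = 33268093278428 + 14581841391888*t.

33268093278428 + 14581841391888*t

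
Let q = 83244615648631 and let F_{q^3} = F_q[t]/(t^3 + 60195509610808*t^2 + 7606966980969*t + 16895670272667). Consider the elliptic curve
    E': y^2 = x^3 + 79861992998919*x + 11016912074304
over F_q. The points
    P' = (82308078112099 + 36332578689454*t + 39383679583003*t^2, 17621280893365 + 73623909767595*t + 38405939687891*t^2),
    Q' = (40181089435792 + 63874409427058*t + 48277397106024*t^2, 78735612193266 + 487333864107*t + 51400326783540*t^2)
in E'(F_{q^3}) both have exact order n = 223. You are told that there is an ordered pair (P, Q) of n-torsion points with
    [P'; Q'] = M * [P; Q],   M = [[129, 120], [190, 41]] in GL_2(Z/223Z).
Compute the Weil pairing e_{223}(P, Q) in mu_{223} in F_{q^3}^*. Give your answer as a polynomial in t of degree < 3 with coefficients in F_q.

24808165800970 + 6943204648407*t + 28637270850314*t^2

e_{223} is bilinear + alternating on E[223], so e_{223}(129*P + 120*Q, 190*P + 41*Q) = e_{223}(P,Q)^(129*41-120*190).
So e_{223}(P,Q) = e_{223}(P',Q')^{162}, since 106*162 = 1 mod 223.
Build f_{223,P'} and f_{223,Q'} via the 8-bit ladder of 223=11011111_2; evaluate at shifted divisors; quotient in F_{83244615648631^3}.
e_{223}(P',Q') = 4039841943684 + 15113804179398*t + 50076093301072*t^2.
Hence e(P,Q) = 24808165800970 + 6943204648407*t + 28637270850314*t^2 in F_{83244615648631^3}^*.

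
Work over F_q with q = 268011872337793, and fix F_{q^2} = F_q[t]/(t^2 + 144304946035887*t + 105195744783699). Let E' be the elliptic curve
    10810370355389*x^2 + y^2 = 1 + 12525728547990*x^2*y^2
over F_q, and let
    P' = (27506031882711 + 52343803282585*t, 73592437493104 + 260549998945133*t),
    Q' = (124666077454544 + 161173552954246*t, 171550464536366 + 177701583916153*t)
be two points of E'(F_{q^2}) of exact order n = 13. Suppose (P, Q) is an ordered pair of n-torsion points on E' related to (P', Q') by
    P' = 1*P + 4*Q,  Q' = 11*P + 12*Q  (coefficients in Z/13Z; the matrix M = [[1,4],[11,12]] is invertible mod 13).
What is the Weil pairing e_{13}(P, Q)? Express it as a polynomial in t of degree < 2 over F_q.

128632360522392 + 185783393211378*t

Alternating bilinearity on E[13] (values in mu_{13} in F_{268011872337793^2}) gives e(P',Q') = e(P,Q)^det(M).
det(M) mod 13 = 7; its inverse in (Z/13)^* is 2 (check: 7*2 mod 13 = 1).
Map (x,y)_Ed via u=(1+y)/(1-y), v=(1+y)/((1-y)x) to Montgomery A=50450212611771,B=212577287467924; then to (a',b')=(0,36677178510383).
n = 13 = (1101)_2 (4 bits, wt 3); accumulate f_{13,P'}(Q'+S)/f_{13,P'}(S) along the 3-step ladder.
Miller gives e_{13}(P',Q') = 38018369411021 + 266862612924991*t in F_{268011872337793^2}.
(38018369411021 + 266862612924991*t)^{2} mod (268011872337793,f) = 128632360522392 + 185783393211378*t.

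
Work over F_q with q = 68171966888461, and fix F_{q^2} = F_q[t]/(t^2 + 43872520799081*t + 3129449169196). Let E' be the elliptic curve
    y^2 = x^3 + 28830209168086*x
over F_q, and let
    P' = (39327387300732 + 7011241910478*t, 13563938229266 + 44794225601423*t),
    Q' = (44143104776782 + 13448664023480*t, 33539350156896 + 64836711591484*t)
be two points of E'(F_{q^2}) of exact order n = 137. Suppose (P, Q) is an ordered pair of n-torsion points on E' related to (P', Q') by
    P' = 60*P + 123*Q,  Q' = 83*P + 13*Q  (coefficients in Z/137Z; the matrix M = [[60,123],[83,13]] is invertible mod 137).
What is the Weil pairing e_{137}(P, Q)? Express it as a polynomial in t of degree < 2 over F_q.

32639650447141 + 19448546620069*t

e_{137}(aP+bQ,cP+dQ) = e_{137}(P,Q)^(ad-bc); with (a,b,c,d)=(60,123,83,13) this gives the det-137 law.
det M = 60*13 - 123*83 = -9429 = 24 (mod 137); 24^{-1} = 40 (mod 137).
Run Miller on y^2=x^3+28830209168086*x over F_{68171966888461}: ladder 10001001 (8 bits); e = f_P(D_Q)/f_Q(D_P).
The quotient is 24487451068387 + 39413754080586*t.
e_{137}(P,Q) = (24487451068387 + 39413754080586*t)^{40} = 32639650447141 + 19448546620069*t.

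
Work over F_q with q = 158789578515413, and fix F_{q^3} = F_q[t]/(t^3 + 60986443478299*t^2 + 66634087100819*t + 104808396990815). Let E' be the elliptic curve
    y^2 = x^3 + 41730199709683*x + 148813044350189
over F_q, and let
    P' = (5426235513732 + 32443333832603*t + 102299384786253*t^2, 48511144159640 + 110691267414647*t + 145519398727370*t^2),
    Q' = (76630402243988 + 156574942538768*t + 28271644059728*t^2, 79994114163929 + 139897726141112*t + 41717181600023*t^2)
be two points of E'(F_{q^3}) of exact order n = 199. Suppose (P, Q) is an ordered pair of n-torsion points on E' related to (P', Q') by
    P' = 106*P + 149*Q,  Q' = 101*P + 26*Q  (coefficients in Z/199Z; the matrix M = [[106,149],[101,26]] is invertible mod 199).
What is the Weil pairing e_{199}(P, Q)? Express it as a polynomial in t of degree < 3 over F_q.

Under M = [[106,149],[101,26]] in GL_2(Z/199), e_{199}(P',Q') = e_{199}(P,Q)^(106*26-149*101 mod 199).
106*26 - 149*101 = -12293; reduced mod 199: det = 45, inverse 115.
n = 199 = (11000111)_2 (8 bits, wt 5); accumulate f_{199,P'}(Q'+S)/f_{199,P'}(S) along the 7-step ladder.
Miller gives e_{199}(P',Q') = 106343590291749 + 44139659546187*t + 48099308868023*t^2 in F_{158789578515413^3}.
e_{199}(P,Q) = (106343590291749 + 44139659546187*t + 48099308868023*t^2)^{115} = 12218195014985 + 14180917663173*t + 76251678567726*t^2.

12218195014985 + 14180917663173*t + 76251678567726*t^2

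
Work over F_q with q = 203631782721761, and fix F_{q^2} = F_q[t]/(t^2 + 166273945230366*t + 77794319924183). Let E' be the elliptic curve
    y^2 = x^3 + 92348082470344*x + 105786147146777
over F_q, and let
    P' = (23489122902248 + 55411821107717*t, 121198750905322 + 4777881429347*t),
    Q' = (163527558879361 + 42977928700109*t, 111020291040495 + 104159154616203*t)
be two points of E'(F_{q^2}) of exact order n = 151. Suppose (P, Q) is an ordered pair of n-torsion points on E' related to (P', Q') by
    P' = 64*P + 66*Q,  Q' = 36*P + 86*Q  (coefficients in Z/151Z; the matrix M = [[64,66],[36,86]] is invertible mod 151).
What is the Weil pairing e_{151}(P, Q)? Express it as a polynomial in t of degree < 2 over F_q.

e_{151}(aP+bQ,cP+dQ) = e_{151}(P,Q)^(ad-bc); with (a,b,c,d)=(64,66,36,86) this gives the det-151 law.
det M = 64*86 - 66*36 = 3128 = 108 (mod 151); 108^{-1} = 7 (mod 151).
n = 151 = (10010111)_2 (8 bits, wt 5); accumulate f_{151,P'}(Q'+S)/f_{151,P'}(S) along the 7-step ladder.
e_{151}(P',Q') = 154741910315504 + 112108112965473*t.
Thus e_{151}(P,Q) = 128232608984481 + 77414784115799*t.

128232608984481 + 77414784115799*t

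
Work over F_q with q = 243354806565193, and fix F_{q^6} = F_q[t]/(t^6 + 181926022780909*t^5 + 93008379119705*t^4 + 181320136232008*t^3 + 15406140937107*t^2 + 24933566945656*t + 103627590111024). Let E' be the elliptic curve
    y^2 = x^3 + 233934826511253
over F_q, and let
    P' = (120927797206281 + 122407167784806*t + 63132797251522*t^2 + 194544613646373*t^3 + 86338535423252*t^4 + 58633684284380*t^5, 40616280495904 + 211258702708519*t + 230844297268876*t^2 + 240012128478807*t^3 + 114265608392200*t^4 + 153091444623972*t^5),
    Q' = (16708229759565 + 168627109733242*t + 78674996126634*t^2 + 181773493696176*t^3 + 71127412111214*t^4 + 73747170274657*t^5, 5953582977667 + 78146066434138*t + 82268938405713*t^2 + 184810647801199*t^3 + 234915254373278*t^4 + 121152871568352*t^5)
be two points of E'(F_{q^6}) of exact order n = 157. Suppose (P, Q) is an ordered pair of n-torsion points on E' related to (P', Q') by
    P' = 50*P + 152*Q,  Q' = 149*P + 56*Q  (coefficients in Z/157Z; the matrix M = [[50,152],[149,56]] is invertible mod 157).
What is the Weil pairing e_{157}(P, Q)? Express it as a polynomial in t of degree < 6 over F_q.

Since e_{157}(P,P)=e_{157}(Q,Q)=1 and e_{157}(Q,P)=e_{157}(P,Q)^{-1}, expanding e_{157}(50*P + 152*Q,149*P + 56*Q) leaves e(P,Q)^det(M).
So e_{157}(P,Q) = e_{157}(P',Q')^{88}, since 91*88 = 1 mod 157.
8-bit Miller (10011101) on E'/F_{243354806565193} with a'=0, b'=233934826511253: accumulate tangent/chord ratios at Q'+S and P'+S'.
Miller gives e_{157}(P',Q') = 178239305716259 + 141590099775436*t + 97360936722134*t^2 + 155197775701569*t^3 + 66765235494461*t^4 + 212582905504363*t^5 in F_{243354806565193^6}.
Thus e_{157}(P,Q) = 88096274410452 + 231451916881642*t + 220895057607670*t^2 + 172722241458186*t^3 + 98691571775476*t^4 + 1377453105771*t^5.

88096274410452 + 231451916881642*t + 220895057607670*t^2 + 172722241458186*t^3 + 98691571775476*t^4 + 1377453105771*t^5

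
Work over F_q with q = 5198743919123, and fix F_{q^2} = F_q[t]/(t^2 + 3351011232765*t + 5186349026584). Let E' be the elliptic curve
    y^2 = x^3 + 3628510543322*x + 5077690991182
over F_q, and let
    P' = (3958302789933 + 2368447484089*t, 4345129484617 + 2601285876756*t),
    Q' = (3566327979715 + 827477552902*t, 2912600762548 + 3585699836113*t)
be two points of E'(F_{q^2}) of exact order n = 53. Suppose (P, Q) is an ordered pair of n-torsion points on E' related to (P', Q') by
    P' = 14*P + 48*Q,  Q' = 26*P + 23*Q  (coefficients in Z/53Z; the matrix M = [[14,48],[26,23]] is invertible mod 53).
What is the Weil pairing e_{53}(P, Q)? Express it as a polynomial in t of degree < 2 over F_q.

2981793072631 + 3876538206453*t

Alternating bilinearity on E[53] (values in mu_{53} in F_{5198743919123^2}) gives e(P',Q') = e(P,Q)^det(M).
So e_{53}(P,Q) = e_{53}(P',Q')^{36}, since 28*36 = 1 mod 53.
Build f_{53,P'} and f_{53,Q'} via the 6-bit ladder of 53=110101_2; evaluate at shifted divisors; quotient in F_{5198743919123^2}.
Miller gives e_{53}(P',Q') = 864952659602 + 764697660559*t in F_{5198743919123^2}.
Finally e_{53}(P,Q) = 2981793072631 + 3876538206453*t.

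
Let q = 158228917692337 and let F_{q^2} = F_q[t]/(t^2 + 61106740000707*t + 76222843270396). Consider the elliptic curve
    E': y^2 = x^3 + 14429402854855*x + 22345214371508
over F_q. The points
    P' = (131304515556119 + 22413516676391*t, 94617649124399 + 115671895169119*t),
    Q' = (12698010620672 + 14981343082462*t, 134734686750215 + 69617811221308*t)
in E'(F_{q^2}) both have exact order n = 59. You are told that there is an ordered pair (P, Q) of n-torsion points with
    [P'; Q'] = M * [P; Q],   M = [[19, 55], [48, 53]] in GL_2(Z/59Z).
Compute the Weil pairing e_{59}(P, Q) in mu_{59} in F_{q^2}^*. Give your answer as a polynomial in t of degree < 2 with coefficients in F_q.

Alternating bilinearity on E[59] (values in mu_{59} in F_{158228917692337^2}) gives e(P',Q') = e(P,Q)^det(M).
So e_{59}(P,Q) = e_{59}(P',Q')^{28}, since 19*28 = 1 mod 59.
Double-and-add over 111011: 6-1 doublings, 5-1 additions; each step l_{T,T}/v_{2T} or l_{T,P'}/v at Q'+S for random S.
Miller gives e_{59}(P',Q') = 11725660749789 + 5170439595985*t in F_{158228917692337^2}.
Thus e_{59}(P,Q) = 141544983710560 + 51249932025024*t.

141544983710560 + 51249932025024*t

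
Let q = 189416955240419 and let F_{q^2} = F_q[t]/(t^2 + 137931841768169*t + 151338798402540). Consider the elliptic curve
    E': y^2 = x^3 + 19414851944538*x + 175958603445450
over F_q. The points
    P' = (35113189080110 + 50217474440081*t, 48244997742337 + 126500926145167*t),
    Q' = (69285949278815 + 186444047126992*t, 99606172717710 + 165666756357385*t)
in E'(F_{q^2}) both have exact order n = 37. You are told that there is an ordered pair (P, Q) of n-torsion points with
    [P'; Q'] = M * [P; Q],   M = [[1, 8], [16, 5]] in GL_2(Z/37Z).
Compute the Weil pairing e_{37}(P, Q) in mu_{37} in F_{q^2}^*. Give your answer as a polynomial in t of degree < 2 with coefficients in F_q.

The 37-Weil pairing on E[37] over F_{189416955240419} is alternating-bilinear: e_{37}(P',Q') = e_{37}(P,Q)^det(M).
det M = 1*5 - 8*16 = -123 = 25 (mod 37); 25^{-1} = 3 (mod 37).
Double-and-add over 100101: 6-1 doublings, 3-1 additions; each step l_{T,T}/v_{2T} or l_{T,P'}/v at Q'+S for random S.
f_P(D_Q)/f_Q(D_P) = 28150231559308 + 18711250826420*t.
(28150231559308 + 18711250826420*t)^{3} mod (189416955240419,f) = 87679150301753 + 103742669644956*t.

87679150301753 + 103742669644956*t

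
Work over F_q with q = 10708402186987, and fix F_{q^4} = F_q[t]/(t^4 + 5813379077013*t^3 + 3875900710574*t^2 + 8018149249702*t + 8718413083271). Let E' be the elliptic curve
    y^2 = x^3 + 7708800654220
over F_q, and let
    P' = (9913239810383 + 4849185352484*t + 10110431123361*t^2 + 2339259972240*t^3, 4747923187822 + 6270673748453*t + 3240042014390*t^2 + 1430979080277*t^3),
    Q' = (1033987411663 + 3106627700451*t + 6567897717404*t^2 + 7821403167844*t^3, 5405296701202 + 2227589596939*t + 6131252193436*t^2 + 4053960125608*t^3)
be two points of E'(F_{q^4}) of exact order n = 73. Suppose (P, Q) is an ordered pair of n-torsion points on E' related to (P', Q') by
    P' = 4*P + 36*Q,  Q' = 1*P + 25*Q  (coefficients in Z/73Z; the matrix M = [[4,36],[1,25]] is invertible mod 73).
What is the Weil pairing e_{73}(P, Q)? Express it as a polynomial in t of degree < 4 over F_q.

e_{73} is bilinear + alternating on E[73], so e_{73}(4*P + 36*Q, 1*P + 25*Q) = e_{73}(P,Q)^(4*25-36*1).
So e_{73}(P,Q) = e_{73}(P',Q')^{8}, since 64*8 = 1 mod 73.
n = 73 = (1001001)_2 (7 bits, wt 3); accumulate f_{73,P'}(Q'+S)/f_{73,P'}(S) along the 6-step ladder.
Result: e(P',Q') = 6848113762330 + 4954539486552*t + 2141446103344*t^2 + 3717210890484*t^3.
Raise to 8: e(P,Q) = 7307756248833 + 6226887420406*t + 2216926580935*t^2 + 820479569111*t^3 in mu_{73}.

7307756248833 + 6226887420406*t + 2216926580935*t^2 + 820479569111*t^3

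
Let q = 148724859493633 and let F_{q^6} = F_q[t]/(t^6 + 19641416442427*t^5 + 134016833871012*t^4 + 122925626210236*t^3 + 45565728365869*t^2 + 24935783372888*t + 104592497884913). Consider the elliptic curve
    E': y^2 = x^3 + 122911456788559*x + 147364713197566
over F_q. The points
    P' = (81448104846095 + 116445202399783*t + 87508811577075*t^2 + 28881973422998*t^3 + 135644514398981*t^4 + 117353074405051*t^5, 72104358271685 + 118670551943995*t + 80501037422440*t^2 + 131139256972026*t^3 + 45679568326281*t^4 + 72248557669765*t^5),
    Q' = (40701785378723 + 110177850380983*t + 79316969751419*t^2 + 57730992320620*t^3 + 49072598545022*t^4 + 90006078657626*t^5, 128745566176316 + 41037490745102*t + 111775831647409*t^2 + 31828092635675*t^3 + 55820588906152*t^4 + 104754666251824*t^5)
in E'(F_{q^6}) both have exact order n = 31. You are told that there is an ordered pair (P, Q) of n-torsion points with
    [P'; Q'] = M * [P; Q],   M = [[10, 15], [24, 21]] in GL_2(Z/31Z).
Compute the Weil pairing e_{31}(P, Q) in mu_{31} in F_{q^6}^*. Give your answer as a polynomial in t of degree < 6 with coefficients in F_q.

39087227346217 + 20699678179406*t + 132752645937171*t^2 + 455250162740*t^3 + 144468207238744*t^4 + 132006115642693*t^5

Alternating bilinearity on E[31] (values in mu_{31} in F_{148724859493633^6}) gives e(P',Q') = e(P,Q)^det(M).
det(M) mod 31 = 5; its inverse in (Z/31)^* is 25 (check: 5*25 mod 31 = 1).
5-bit Miller (11111) on E'/F_{148724859493633} with a'=122911456788559, b'=147364713197566: accumulate tangent/chord ratios at Q'+S and P'+S'.
f_P(D_Q)/f_Q(D_P) = 35689194261056 + 69028280617898*t + 7625492019110*t^2 + 3581577945335*t^3 + 94080989629252*t^4 + 56249990168530*t^5.
Raise to 25: e(P,Q) = 39087227346217 + 20699678179406*t + 132752645937171*t^2 + 455250162740*t^3 + 144468207238744*t^4 + 132006115642693*t^5 in mu_{31}.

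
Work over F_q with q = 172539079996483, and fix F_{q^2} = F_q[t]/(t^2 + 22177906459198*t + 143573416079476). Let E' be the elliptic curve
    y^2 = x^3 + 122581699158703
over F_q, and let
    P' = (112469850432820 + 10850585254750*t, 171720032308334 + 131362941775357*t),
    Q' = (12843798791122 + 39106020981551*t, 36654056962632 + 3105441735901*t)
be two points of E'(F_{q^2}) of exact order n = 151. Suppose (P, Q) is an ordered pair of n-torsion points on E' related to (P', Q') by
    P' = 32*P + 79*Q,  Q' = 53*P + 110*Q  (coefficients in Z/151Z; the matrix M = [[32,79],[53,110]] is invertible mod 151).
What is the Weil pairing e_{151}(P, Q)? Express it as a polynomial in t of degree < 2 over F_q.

Alternating bilinearity on E[151] (values in mu_{151} in F_{172539079996483^2}) gives e(P',Q') = e(P,Q)^det(M).
32*110 - 79*53 = -667; reduced mod 151: det = 88, inverse 139.
Double-and-add over 10010111: 8-1 doublings, 5-1 additions; each step l_{T,T}/v_{2T} or l_{T,P'}/v at Q'+S for random S.
So e_{151}(P',Q') = 82967725115315 + 65680822682829*t.
Finally e_{151}(P,Q) = 167222210230378 + 76249765771742*t.

167222210230378 + 76249765771742*t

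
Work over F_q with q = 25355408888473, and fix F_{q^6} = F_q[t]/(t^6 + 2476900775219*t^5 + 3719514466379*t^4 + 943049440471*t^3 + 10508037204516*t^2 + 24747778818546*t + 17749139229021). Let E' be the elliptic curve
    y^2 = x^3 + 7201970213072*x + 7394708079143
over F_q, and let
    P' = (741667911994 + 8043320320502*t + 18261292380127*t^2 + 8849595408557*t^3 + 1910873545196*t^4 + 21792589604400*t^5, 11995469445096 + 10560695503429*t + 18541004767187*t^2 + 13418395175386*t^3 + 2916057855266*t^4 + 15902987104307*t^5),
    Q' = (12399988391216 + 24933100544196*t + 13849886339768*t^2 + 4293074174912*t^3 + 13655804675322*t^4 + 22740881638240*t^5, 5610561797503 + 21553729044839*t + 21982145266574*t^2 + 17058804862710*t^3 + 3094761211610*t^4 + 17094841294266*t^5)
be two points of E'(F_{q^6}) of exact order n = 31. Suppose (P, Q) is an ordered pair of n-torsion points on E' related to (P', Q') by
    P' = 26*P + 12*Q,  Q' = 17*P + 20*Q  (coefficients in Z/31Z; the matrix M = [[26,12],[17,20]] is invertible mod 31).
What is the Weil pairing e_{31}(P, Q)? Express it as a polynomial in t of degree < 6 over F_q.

7385633402586 + 14938787962822*t + 3001553290027*t^2 + 24148519391601*t^3 + 1544609732427*t^4 + 21860388759268*t^5

e_{31} is bilinear + alternating on E[31], so e_{31}(26*P + 12*Q, 17*P + 20*Q) = e_{31}(P,Q)^(26*20-12*17).
det(M) mod 31 = 6; its inverse in (Z/31)^* is 26 (check: 6*26 mod 31 = 1).
Double-and-add over 11111: 5-1 doublings, 5-1 additions; each step l_{T,T}/v_{2T} or l_{T,P'}/v at Q'+S for random S.
e_{31}(P',Q') = 23469068272914 + 19081265965441*t + 15487809111789*t^2 + 20357170205508*t^3 + 11423848157300*t^4 + 12031957023457*t^5.
Hence e(P,Q) = 7385633402586 + 14938787962822*t + 3001553290027*t^2 + 24148519391601*t^3 + 1544609732427*t^4 + 21860388759268*t^5 in F_{25355408888473^6}^*.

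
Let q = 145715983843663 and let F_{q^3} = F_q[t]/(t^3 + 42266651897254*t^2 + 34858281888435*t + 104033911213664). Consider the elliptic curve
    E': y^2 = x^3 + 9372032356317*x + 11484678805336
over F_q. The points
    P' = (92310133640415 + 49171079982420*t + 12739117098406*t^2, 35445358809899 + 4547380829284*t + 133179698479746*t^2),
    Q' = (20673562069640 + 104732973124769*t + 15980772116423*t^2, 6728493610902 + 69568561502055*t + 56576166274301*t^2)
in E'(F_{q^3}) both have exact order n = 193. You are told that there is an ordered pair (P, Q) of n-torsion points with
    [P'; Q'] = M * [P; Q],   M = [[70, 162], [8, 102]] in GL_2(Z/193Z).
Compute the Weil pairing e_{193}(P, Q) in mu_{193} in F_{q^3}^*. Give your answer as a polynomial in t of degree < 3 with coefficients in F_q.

100270342438711 + 118648790240555*t + 143651217787208*t^2

Since e_{193}(P,P)=e_{193}(Q,Q)=1 and e_{193}(Q,P)=e_{193}(P,Q)^{-1}, expanding e_{193}(70*P + 162*Q,8*P + 102*Q) leaves e(P,Q)^det(M).
det M = 70*102 - 162*8 = 5844 = 54 (mod 193); 54^{-1} = 168 (mod 193).
Double-and-add over 11000001: 8-1 doublings, 3-1 additions; each step l_{T,T}/v_{2T} or l_{T,P'}/v at Q'+S for random S.
Result: e(P',Q') = 53063282582127 + 89141379321997*t + 119257465313165*t^2.
(53063282582127 + 89141379321997*t + 119257465313165*t^2)^{168} mod (145715983843663,f) = 100270342438711 + 118648790240555*t + 143651217787208*t^2.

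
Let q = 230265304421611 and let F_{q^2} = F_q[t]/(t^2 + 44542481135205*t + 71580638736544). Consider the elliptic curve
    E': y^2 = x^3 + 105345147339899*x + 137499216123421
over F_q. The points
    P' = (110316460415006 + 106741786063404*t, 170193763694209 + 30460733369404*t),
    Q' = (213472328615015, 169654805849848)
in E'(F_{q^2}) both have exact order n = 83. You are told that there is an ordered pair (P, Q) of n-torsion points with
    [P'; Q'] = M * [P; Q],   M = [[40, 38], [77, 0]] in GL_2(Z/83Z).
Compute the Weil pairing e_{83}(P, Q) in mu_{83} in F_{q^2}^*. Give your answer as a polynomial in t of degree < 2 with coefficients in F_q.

Since e_{83}(P,P)=e_{83}(Q,Q)=1 and e_{83}(Q,P)=e_{83}(P,Q)^{-1}, expanding e_{83}(40*P + 38*Q,77*P) leaves e(P,Q)^det(M).
det(M) mod 83 = 62; its inverse in (Z/83)^* is 79 (check: 62*79 mod 83 = 1).
Build f_{83,P'} and f_{83,Q'} via the 7-bit ladder of 83=1010011_2; evaluate at shifted divisors; quotient in F_{230265304421611^2}.
The quotient is 205015394272634 + 31641162600847*t.
Finally e_{83}(P,Q) = 204412035812825 + 77781340857907*t.

204412035812825 + 77781340857907*t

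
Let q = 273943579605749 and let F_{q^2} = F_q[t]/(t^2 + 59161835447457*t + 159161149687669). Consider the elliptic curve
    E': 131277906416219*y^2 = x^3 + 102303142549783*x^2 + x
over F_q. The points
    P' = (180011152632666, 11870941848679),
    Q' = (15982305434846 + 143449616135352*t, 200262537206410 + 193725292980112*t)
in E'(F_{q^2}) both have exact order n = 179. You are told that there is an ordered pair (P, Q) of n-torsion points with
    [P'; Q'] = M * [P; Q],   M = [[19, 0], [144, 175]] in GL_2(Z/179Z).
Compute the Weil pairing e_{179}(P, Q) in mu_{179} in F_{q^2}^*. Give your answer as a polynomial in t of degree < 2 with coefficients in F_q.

200809112644167 + 161597871795744*t

Alternating bilinearity on E[179] (values in mu_{179} in F_{273943579605749^2}) gives e(P',Q') = e(P,Q)^det(M).
19*175 - 0*144 = 3325; reduced mod 179: det = 103, inverse 73.
Undo Montgomery via alpha=239489717037457, beta=117608111022674: (a',b')=(124607784873748,155031653143968) over F_{273943579605749}.
Miller loop for e_{179} over F_{273943579605749^2}: bits of 179 = 10110011; 7 double steps + 4 add steps, l/v at each.
The quotient is 116023167955822 + 90334241808655*t.
Raise to 73: e(P,Q) = 200809112644167 + 161597871795744*t in mu_{179}.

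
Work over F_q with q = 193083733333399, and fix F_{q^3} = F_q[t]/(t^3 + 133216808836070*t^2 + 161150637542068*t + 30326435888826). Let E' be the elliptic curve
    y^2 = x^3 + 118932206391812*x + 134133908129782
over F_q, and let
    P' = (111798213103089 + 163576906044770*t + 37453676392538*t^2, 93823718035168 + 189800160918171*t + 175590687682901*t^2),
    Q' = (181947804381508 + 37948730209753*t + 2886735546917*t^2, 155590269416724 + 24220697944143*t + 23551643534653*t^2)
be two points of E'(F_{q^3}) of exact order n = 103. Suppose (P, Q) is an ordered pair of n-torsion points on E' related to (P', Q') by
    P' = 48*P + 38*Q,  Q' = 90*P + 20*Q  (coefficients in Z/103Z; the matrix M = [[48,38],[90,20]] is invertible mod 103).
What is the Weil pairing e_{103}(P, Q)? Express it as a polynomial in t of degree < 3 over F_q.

e_{103} is bilinear + alternating on E[103], so e_{103}(48*P + 38*Q, 90*P + 20*Q) = e_{103}(P,Q)^(48*20-38*90).
det(M) mod 103 = 12; its inverse in (Z/103)^* is 43 (check: 12*43 mod 103 = 1).
Double-and-add over 1100111: 7-1 doublings, 5-1 additions; each step l_{T,T}/v_{2T} or l_{T,P'}/v at Q'+S for random S.
Miller gives e_{103}(P',Q') = 150915345734292 + 175994119203504*t + 23715170033763*t^2 in F_{193083733333399^3}.
e_{103}(P,Q) = (150915345734292 + 175994119203504*t + 23715170033763*t^2)^{43} = 47541852464799 + 76461356494960*t + 79965047537888*t^2.

47541852464799 + 76461356494960*t + 79965047537888*t^2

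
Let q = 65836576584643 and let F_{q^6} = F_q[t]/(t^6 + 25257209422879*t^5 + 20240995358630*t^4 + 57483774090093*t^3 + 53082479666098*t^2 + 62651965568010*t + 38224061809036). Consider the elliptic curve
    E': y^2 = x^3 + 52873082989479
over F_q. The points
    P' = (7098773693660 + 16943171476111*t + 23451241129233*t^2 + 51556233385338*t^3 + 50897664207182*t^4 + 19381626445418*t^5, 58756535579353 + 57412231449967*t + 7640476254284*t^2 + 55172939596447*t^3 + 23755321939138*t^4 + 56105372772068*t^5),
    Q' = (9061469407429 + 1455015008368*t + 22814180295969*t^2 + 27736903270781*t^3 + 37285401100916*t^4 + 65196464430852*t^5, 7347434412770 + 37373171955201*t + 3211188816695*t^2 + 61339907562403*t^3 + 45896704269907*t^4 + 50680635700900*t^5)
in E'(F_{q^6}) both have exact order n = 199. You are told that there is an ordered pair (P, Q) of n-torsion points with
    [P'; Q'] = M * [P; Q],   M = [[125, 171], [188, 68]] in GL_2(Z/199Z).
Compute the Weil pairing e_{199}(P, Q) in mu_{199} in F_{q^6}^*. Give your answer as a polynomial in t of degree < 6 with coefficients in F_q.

Alternating bilinearity on E[199] (values in mu_{199} in F_{65836576584643^6}) gives e(P',Q') = e(P,Q)^det(M).
det M = 125*68 - 171*188 = -23648 = 33 (mod 199); 33^{-1} = 193 (mod 199).
n = 199 = (11000111)_2 (8 bits, wt 5); accumulate f_{199,P'}(Q'+S)/f_{199,P'}(S) along the 7-step ladder.
Miller gives e_{199}(P',Q') = 3682601129608 + 47348215113253*t + 60421738474584*t^2 + 22672535452736*t^3 + 31254121276096*t^4 + 34078605495568*t^5 in F_{65836576584643^6}.
Finally e_{199}(P,Q) = 9177983977996 + 3827808436822*t + 3186805941156*t^2 + 18429906149086*t^3 + 37331119552413*t^4 + 62488672911374*t^5.

9177983977996 + 3827808436822*t + 3186805941156*t^2 + 18429906149086*t^3 + 37331119552413*t^4 + 62488672911374*t^5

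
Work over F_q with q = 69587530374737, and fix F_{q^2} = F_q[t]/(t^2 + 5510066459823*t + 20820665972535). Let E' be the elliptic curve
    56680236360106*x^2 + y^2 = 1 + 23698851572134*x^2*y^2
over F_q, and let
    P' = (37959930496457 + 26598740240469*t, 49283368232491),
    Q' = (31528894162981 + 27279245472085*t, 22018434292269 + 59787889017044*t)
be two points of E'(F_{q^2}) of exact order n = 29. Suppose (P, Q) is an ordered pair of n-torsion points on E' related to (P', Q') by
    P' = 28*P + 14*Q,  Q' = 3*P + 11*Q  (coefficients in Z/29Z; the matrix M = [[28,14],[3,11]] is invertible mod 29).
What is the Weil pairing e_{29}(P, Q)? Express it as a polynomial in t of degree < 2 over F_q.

21908892644151 + 15619258602097*t

Alternating bilinearity on E[29] (values in mu_{29} in F_{69587530374737^2}) gives e(P',Q') = e(P,Q)^det(M).
Hence e(P,Q) = e(P',Q')^{6} where 6 = 5^{-1} mod 29.
Map (x,y)_Ed via u=(1+y)/(1-y), v=(1+y)/((1-y)x) to Montgomery A=55263781266789,B=18308633068934; then to (a',b')=(18035096570423,32048081807008).
Double-and-add over 11101: 5-1 doublings, 4-1 additions; each step l_{T,T}/v_{2T} or l_{T,P'}/v at Q'+S for random S.
The quotient is 31642471833306 + 25186641812996*t.
Raise to 6: e(P,Q) = 21908892644151 + 15619258602097*t in mu_{29}.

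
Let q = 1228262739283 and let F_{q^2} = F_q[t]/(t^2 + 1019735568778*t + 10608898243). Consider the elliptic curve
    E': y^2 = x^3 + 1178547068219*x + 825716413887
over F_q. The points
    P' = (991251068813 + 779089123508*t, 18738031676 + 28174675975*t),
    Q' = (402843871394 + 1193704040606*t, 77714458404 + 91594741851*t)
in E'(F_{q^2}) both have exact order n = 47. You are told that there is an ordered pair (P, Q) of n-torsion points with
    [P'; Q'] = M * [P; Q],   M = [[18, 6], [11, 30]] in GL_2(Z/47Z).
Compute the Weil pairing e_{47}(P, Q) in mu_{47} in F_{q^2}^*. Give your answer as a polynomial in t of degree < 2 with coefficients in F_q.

Alternating bilinearity on E[47] (values in mu_{47} in F_{1228262739283^2}) gives e(P',Q') = e(P,Q)^det(M).
Inverting 4 mod 47: 12. Thus e_{47}(P,Q) = e(P',Q')^{12}.
6-bit Miller (101111) on E'/F_{1228262739283} with a'=1178547068219, b'=825716413887: accumulate tangent/chord ratios at Q'+S and P'+S'.
The quotient is 1095938563789 + 545415853902*t.
e_{47}(P,Q) = (1095938563789 + 545415853902*t)^{12} = 170401483731 + 800037645316*t.

170401483731 + 800037645316*t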